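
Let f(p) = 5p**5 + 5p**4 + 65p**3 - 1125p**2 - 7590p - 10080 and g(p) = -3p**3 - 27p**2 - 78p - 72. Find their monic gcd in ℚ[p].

p**2 + 5p + 6

Euclidean algorithm in ℚ[p]:
  5p**5 + 5p**4 + 65p**3 - 1125p**2 - 7590p - 10080 = (-(5/3)p**2 + (40/3)p - 295/3)(-3p**3 - 27p**2 - 78p - 72) + (-2860p**2 - 14300p - 17160)
  -3p**3 - 27p**2 - 78p - 72 = ((3/2860)p + 3/715)(-2860p**2 - 14300p - 17160) + (0)
Last nonzero remainder: -2860p**2 - 14300p - 17160. Dividing through by -2860 gives the monic gcd p**2 + 5p + 6.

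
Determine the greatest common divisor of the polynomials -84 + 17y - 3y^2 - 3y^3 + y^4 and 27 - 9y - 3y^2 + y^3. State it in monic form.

By polynomial division,
  y^4 - 3y^3 - 3y^2 + 17y - 84 = (y)(y^3 - 3y^2 - 9y + 27) + (6y^2 - 10y - 84)
  y^3 - 3y^2 - 9y + 27 = ((1/6)y - 2/9)(6y^2 - 10y - 84) + ((25/9)y + 25/3)
  6y^2 - 10y - 84 = ((54/25)y - 252/25)((25/9)y + 25/3) + (0)
Last nonzero remainder: (25/9)y + 25/3. Dividing through by 25/9 gives the monic gcd y + 3.

3 + y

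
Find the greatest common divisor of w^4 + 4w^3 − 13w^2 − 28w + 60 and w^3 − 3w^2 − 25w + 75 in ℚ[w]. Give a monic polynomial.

Repeated division with remainder:
  w^4 + 4w^3 − 13w^2 − 28w + 60 = (w + 7)(w^3 − 3w^2 − 25w + 75) + (33w^2 + 72w − 465)
  w^3 − 3w^2 − 25w + 75 = ((1/33)w − 19/121)(33w^2 + 72w − 465) + ((48/121)w + 240/121)
  33w^2 + 72w − 465 = ((1331/16)w − 3751/16)((48/121)w + 240/121) + (0)
Last nonzero remainder: (48/121)w + 240/121. Dividing through by 48/121 gives the monic gcd w + 5.

w + 5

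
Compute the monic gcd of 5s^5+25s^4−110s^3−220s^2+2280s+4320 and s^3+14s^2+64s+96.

Euclidean algorithm in ℚ[s]:
  5s^5+25s^4−110s^3−220s^2+2280s+4320 = (5s^2−45s+200)(s^3+14s^2+64s+96) + (−620s^2−6200s−14880)
  s^3+14s^2+64s+96 = (−(1/620)s−1/155)(−620s^2−6200s−14880) + (0)
Last nonzero remainder: −620s^2−6200s−14880. Dividing through by −620 gives the monic gcd s^2+10s+24.

s^2+10s+24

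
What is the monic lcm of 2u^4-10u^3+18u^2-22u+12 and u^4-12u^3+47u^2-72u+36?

u^6-13u^5+61u^4-143u^3+202u^2-180u+72

Euclidean algorithm in ℚ[u]:
  2u^4-10u^3+18u^2-22u+12 = (2)(u^4-12u^3+47u^2-72u+36) + (14u^3-76u^2+122u-60)
  u^4-12u^3+47u^2-72u+36 = ((1/14)u-23/49)(14u^3-76u^2+122u-60) + ((128/49)u^2-(512/49)u+384/49)
  14u^3-76u^2+122u-60 = ((343/64)u-245/32)((128/49)u^2-(512/49)u+384/49) + (0)
Last nonzero remainder: (128/49)u^2-(512/49)u+384/49. Dividing through by 128/49 gives the monic gcd u^2-4u+3.
Then lcm(f, g) = f·g / gcd(f, g); expanding and making the result monic gives the answer.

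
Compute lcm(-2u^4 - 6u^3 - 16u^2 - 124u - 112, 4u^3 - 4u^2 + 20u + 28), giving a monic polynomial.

u^6 + u^5 + 9u^4 + 67u^3 - 12u^2 + 322u + 392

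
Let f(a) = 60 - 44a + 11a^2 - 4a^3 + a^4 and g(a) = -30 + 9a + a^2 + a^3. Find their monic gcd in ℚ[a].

-2 + a

Repeated division with remainder:
  a^4 - 4a^3 + 11a^2 - 44a + 60 = (a - 5)(a^3 + a^2 + 9a - 30) + (7a^2 + 31a - 90)
  a^3 + a^2 + 9a - 30 = ((1/7)a - 24/49)(7a^2 + 31a - 90) + ((1815/49)a - 3630/49)
  7a^2 + 31a - 90 = ((343/1815)a + 147/121)((1815/49)a - 3630/49) + (0)
Last nonzero remainder: (1815/49)a - 3630/49. Dividing through by 1815/49 gives the monic gcd a - 2.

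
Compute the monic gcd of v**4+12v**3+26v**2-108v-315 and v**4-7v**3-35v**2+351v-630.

v**2+4v-21

Apply the Euclidean algorithm:
  v**4+12v**3+26v**2-108v-315 = (v**4-7v**3-35v**2+351v-630) + (19v**3+61v**2-459v+315)
  v**4-7v**3-35v**2+351v-630 = ((1/19)v-194/361)(19v**3+61v**2-459v+315) + ((7920/361)v**2+(31680/361)v-166320/361)
  19v**3+61v**2-459v+315 = ((6859/7920)v-361/528)((7920/361)v**2+(31680/361)v-166320/361) + (0)
Last nonzero remainder: (7920/361)v**2+(31680/361)v-166320/361. Dividing through by 7920/361 gives the monic gcd v**2+4v-21.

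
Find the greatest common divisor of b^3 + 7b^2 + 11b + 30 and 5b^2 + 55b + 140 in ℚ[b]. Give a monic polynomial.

1

By polynomial division,
  b^3 + 7b^2 + 11b + 30 = ((1/5)b - 4/5)(5b^2 + 55b + 140) + (27b + 142)
  5b^2 + 55b + 140 = ((5/27)b + 775/729)(27b + 142) + (-7990/729)
  27b + 142 = (-(19683/7990)b - 51759/3995)(-7990/729) + (0)
The last nonzero remainder is the constant -7990/729, so the polynomials are coprime and gcd = 1.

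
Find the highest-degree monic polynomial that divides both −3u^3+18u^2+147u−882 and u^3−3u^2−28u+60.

u−6

Apply the Euclidean algorithm:
  −3u^3+18u^2+147u−882 = (−3)(u^3−3u^2−28u+60) + (9u^2+63u−702)
  u^3−3u^2−28u+60 = ((1/9)u−10/9)(9u^2+63u−702) + (120u−720)
  9u^2+63u−702 = ((3/40)u+39/40)(120u−720) + (0)
Last nonzero remainder: 120u−720. Dividing through by 120 gives the monic gcd u−6.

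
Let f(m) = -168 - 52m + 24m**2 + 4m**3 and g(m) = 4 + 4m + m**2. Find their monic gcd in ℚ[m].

2 + m

By polynomial division,
  4m**3 + 24m**2 - 52m - 168 = (4m + 8)(m**2 + 4m + 4) + (-100m - 200)
  m**2 + 4m + 4 = (-(1/100)m - 1/50)(-100m - 200) + (0)
Last nonzero remainder: -100m - 200. Dividing through by -100 gives the monic gcd m + 2.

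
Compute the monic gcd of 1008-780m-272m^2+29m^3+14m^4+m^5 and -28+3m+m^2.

-28+3m+m^2

Euclidean algorithm in ℚ[m]:
  m^5+14m^4+29m^3-272m^2-780m+1008 = (m^3+11m^2+24m-36)(m^2+3m-28) + (0)
The last nonzero remainder m^2+3m-28 is already monic.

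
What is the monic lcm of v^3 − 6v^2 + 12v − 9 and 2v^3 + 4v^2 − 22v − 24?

v^5 − v^4 − 14v^3 + 27v^2 + 3v − 36

Euclidean algorithm in ℚ[v]:
  v^3 − 6v^2 + 12v − 9 = (1/2)(2v^3 + 4v^2 − 22v − 24) + (−8v^2 + 23v + 3)
  2v^3 + 4v^2 − 22v − 24 = (−(1/4)v − 39/32)(−8v^2 + 23v + 3) + ((217/32)v − 651/32)
  −8v^2 + 23v + 3 = (−(256/217)v − 32/217)((217/32)v − 651/32) + (0)
Last nonzero remainder: (217/32)v − 651/32. Dividing through by 217/32 gives the monic gcd v − 3.
Then lcm(f, g) = f·g / gcd(f, g); expanding and making the result monic gives the answer.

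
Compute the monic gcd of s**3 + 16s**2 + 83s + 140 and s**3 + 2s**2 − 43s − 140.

Apply the Euclidean algorithm:
  s**3 + 16s**2 + 83s + 140 = (s**3 + 2s**2 − 43s − 140) + (14s**2 + 126s + 280)
  s**3 + 2s**2 − 43s − 140 = ((1/14)s − 1/2)(14s**2 + 126s + 280) + (0)
Last nonzero remainder: 14s**2 + 126s + 280. Dividing through by 14 gives the monic gcd s**2 + 9s + 20.

s**2 + 9s + 20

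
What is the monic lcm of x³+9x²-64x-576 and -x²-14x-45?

x⁴+14x³-19x²-896x-2880

Apply the Euclidean algorithm:
  x³+9x²-64x-576 = (-x+5)(-x²-14x-45) + (-39x-351)
  -x²-14x-45 = ((1/39)x+5/39)(-39x-351) + (0)
Last nonzero remainder: -39x-351. Dividing through by -39 gives the monic gcd x+9.
Then lcm(f, g) = f·g / gcd(f, g); expanding and making the result monic gives the answer.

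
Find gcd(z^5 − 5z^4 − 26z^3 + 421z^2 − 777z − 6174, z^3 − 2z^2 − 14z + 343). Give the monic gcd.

z^3 − 2z^2 − 14z + 343

Apply the Euclidean algorithm:
  z^5 − 5z^4 − 26z^3 + 421z^2 − 777z − 6174 = (z^2 − 3z − 18)(z^3 − 2z^2 − 14z + 343) + (0)
The last nonzero remainder z^3 − 2z^2 − 14z + 343 is already monic.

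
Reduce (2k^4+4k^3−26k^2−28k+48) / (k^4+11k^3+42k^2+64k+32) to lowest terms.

Euclidean algorithm in ℚ[k]:
  2k^4+4k^3−26k^2−28k+48 = (2)(k^4+11k^3+42k^2+64k+32) + (−18k^3−110k^2−156k−16)
  k^4+11k^3+42k^2+64k+32 = (−(1/18)k−22/81)(−18k^3−110k^2−156k−16) + ((280/81)k^2+(560/27)k+2240/81)
  −18k^3−110k^2−156k−16 = (−(729/140)k−81/140)((280/81)k^2+(560/27)k+2240/81) + (0)
Last nonzero remainder: (280/81)k^2+(560/27)k+2240/81. Dividing through by 280/81 gives the monic gcd k^2+6k+8.
Cancel k^2+6k+8 from numerator and denominator to get the reduced form.

(2k^2−8k+6)/(k^2+5k+4)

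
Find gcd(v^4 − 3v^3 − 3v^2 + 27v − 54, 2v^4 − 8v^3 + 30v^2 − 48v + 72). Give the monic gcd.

v^2 − 3v + 6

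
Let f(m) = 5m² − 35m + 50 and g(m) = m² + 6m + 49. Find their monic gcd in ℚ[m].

1

Repeated division with remainder:
  5m² − 35m + 50 = (5)(m² + 6m + 49) + (−65m − 195)
  m² + 6m + 49 = (−(1/65)m − 3/65)(−65m − 195) + (40)
  −65m − 195 = (−(13/8)m − 39/8)(40) + (0)
The last nonzero remainder is the constant 40, so the polynomials are coprime and gcd = 1.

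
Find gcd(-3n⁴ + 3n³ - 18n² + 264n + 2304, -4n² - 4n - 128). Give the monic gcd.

n² + n + 32

Apply the Euclidean algorithm:
  -3n⁴ + 3n³ - 18n² + 264n + 2304 = ((3/4)n² - (3/2)n - 18)(-4n² - 4n - 128) + (0)
Last nonzero remainder: -4n² - 4n - 128. Dividing through by -4 gives the monic gcd n² + n + 32.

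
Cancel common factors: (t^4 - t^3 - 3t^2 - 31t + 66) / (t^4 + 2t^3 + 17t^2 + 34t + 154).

Apply the Euclidean algorithm:
  t^4 - t^3 - 3t^2 - 31t + 66 = (t^4 + 2t^3 + 17t^2 + 34t + 154) + (-3t^3 - 20t^2 - 65t - 88)
  t^4 + 2t^3 + 17t^2 + 34t + 154 = (-(1/3)t + 14/9)(-3t^3 - 20t^2 - 65t - 88) + ((238/9)t^2 + (952/9)t + 2618/9)
  -3t^3 - 20t^2 - 65t - 88 = (-(27/238)t - 36/119)((238/9)t^2 + (952/9)t + 2618/9) + (0)
Last nonzero remainder: (238/9)t^2 + (952/9)t + 2618/9. Dividing through by 238/9 gives the monic gcd t^2 + 4t + 11.
Cancel t^2 + 4t + 11 from numerator and denominator to get the reduced form.

(t^2 - 5t + 6)/(t^2 - 2t + 14)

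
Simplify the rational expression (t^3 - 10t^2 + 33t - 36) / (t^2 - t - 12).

Euclidean algorithm in ℚ[t]:
  t^3 - 10t^2 + 33t - 36 = (t - 9)(t^2 - t - 12) + (36t - 144)
  t^2 - t - 12 = ((1/36)t + 1/12)(36t - 144) + (0)
Last nonzero remainder: 36t - 144. Dividing through by 36 gives the monic gcd t - 4.
Cancel t - 4 from numerator and denominator to get the reduced form.

(t^2 - 6t + 9)/(t + 3)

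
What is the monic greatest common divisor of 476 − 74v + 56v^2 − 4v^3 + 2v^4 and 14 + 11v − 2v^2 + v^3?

Euclidean algorithm in ℚ[v]:
  2v^4 − 4v^3 + 56v^2 − 74v + 476 = (2v)(v^3 − 2v^2 + 11v + 14) + (34v^2 − 102v + 476)
  v^3 − 2v^2 + 11v + 14 = ((1/34)v + 1/34)(34v^2 − 102v + 476) + (0)
Last nonzero remainder: 34v^2 − 102v + 476. Dividing through by 34 gives the monic gcd v^2 − 3v + 14.

14 − 3v + v^2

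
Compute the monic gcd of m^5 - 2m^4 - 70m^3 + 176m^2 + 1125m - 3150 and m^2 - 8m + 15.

Euclidean algorithm in ℚ[m]:
  m^5 - 2m^4 - 70m^3 + 176m^2 + 1125m - 3150 = (m^3 + 6m^2 - 37m - 210)(m^2 - 8m + 15) + (0)
The last nonzero remainder m^2 - 8m + 15 is already monic.

m^2 - 8m + 15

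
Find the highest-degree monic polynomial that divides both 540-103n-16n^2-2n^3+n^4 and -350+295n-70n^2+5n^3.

By polynomial division,
  n^4-2n^3-16n^2-103n+540 = ((1/5)n+12/5)(5n^3-70n^2+295n-350) + (93n^2-741n+1380)
  5n^3-70n^2+295n-350 = ((5/93)n-935/2883)(93n^2-741n+1380) + (-(18750/961)n+93750/961)
  93n^2-741n+1380 = (-(29791/6250)n+44206/3125)(-(18750/961)n+93750/961) + (0)
Last nonzero remainder: -(18750/961)n+93750/961. Dividing through by -18750/961 gives the monic gcd n-5.

-5+n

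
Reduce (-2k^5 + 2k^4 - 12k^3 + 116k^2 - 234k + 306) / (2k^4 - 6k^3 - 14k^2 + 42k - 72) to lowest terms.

(-k^3 - k^2 - 5k + 51)/(k^2 - k - 12)

By polynomial division,
  -2k^5 + 2k^4 - 12k^3 + 116k^2 - 234k + 306 = (-k - 2)(2k^4 - 6k^3 - 14k^2 + 42k - 72) + (-38k^3 + 130k^2 - 222k + 162)
  2k^4 - 6k^3 - 14k^2 + 42k - 72 = (-(1/19)k - 8/361)(-38k^3 + 130k^2 - 222k + 162) + (-(8232/361)k^2 + (16464/361)k - 24696/361)
  -38k^3 + 130k^2 - 222k + 162 = ((6859/4116)k - 3249/1372)(-(8232/361)k^2 + (16464/361)k - 24696/361) + (0)
Last nonzero remainder: -(8232/361)k^2 + (16464/361)k - 24696/361. Dividing through by -8232/361 gives the monic gcd k^2 - 2k + 3.
Cancel k^2 - 2k + 3 from numerator and denominator to get the reduced form.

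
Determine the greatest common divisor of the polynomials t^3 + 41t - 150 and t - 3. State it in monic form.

t - 3

Euclidean algorithm in ℚ[t]:
  t^3 + 41t - 150 = (t^2 + 3t + 50)(t - 3) + (0)
The last nonzero remainder t - 3 is already monic.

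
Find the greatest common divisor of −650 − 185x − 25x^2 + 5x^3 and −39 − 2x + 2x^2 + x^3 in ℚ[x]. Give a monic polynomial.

Repeated division with remainder:
  5x^3 − 25x^2 − 185x − 650 = (5)(x^3 + 2x^2 − 2x − 39) + (−35x^2 − 175x − 455)
  x^3 + 2x^2 − 2x − 39 = (−(1/35)x + 3/35)(−35x^2 − 175x − 455) + (0)
Last nonzero remainder: −35x^2 − 175x − 455. Dividing through by −35 gives the monic gcd x^2 + 5x + 13.

13 + 5x + x^2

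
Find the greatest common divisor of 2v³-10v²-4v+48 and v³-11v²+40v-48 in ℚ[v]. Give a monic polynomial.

Euclidean algorithm in ℚ[v]:
  2v³-10v²-4v+48 = (2)(v³-11v²+40v-48) + (12v²-84v+144)
  v³-11v²+40v-48 = ((1/12)v-1/3)(12v²-84v+144) + (0)
Last nonzero remainder: 12v²-84v+144. Dividing through by 12 gives the monic gcd v²-7v+12.

v²-7v+12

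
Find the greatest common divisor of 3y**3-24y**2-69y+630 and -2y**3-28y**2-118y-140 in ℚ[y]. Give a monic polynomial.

y+5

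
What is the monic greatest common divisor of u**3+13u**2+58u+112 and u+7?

Apply the Euclidean algorithm:
  u**3+13u**2+58u+112 = (u**2+6u+16)(u+7) + (0)
The last nonzero remainder u+7 is already monic.

u+7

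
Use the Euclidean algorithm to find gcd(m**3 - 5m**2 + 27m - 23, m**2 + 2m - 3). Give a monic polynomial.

Repeated division with remainder:
  m**3 - 5m**2 + 27m - 23 = (m - 7)(m**2 + 2m - 3) + (44m - 44)
  m**2 + 2m - 3 = ((1/44)m + 3/44)(44m - 44) + (0)
Last nonzero remainder: 44m - 44. Dividing through by 44 gives the monic gcd m - 1.

m - 1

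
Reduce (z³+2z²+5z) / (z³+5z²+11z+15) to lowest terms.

(z)/(z+3)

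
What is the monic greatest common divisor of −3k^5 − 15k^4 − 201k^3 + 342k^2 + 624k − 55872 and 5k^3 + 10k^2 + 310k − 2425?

Apply the Euclidean algorithm:
  −3k^5 − 15k^4 − 201k^3 + 342k^2 + 624k − 55872 = (−(3/5)k^2 − (9/5)k + 3/5)(5k^3 + 10k^2 + 310k − 2425) + (−561k^2 − 3927k − 54417)
  5k^3 + 10k^2 + 310k − 2425 = (−(5/561)k + 25/561)(−561k^2 − 3927k − 54417) + (0)
Last nonzero remainder: −561k^2 − 3927k − 54417. Dividing through by −561 gives the monic gcd k^2 + 7k + 97.

k^2 + 7k + 97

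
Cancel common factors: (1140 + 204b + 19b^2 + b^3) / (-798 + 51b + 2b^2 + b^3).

(10 + b)/(-7 + b)

Apply the Euclidean algorithm:
  b^3 + 19b^2 + 204b + 1140 = (b^3 + 2b^2 + 51b - 798) + (17b^2 + 153b + 1938)
  b^3 + 2b^2 + 51b - 798 = ((1/17)b - 7/17)(17b^2 + 153b + 1938) + (0)
Last nonzero remainder: 17b^2 + 153b + 1938. Dividing through by 17 gives the monic gcd b^2 + 9b + 114.
Cancel b^2 + 9b + 114 from numerator and denominator to get the reduced form.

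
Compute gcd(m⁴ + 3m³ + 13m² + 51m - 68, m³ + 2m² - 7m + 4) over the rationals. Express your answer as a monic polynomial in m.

m² + 3m - 4

Euclidean algorithm in ℚ[m]:
  m⁴ + 3m³ + 13m² + 51m - 68 = (m + 1)(m³ + 2m² - 7m + 4) + (18m² + 54m - 72)
  m³ + 2m² - 7m + 4 = ((1/18)m - 1/18)(18m² + 54m - 72) + (0)
Last nonzero remainder: 18m² + 54m - 72. Dividing through by 18 gives the monic gcd m² + 3m - 4.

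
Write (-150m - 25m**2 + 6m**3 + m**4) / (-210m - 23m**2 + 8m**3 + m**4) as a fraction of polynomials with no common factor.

(5 + m)/(7 + m)

By polynomial division,
  m**4 + 6m**3 - 25m**2 - 150m = (m**4 + 8m**3 - 23m**2 - 210m) + (-2m**3 - 2m**2 + 60m)
  m**4 + 8m**3 - 23m**2 - 210m = (-(1/2)m - 7/2)(-2m**3 - 2m**2 + 60m) + (0)
Last nonzero remainder: -2m**3 - 2m**2 + 60m. Dividing through by -2 gives the monic gcd m**3 + m**2 - 30m.
Cancel m**3 + m**2 - 30m from numerator and denominator to get the reduced form.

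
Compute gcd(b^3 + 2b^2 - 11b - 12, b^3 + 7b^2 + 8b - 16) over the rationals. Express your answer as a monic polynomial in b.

b + 4

Repeated division with remainder:
  b^3 + 2b^2 - 11b - 12 = (b^3 + 7b^2 + 8b - 16) + (-5b^2 - 19b + 4)
  b^3 + 7b^2 + 8b - 16 = (-(1/5)b - 16/25)(-5b^2 - 19b + 4) + (-(84/25)b - 336/25)
  -5b^2 - 19b + 4 = ((125/84)b - 25/84)(-(84/25)b - 336/25) + (0)
Last nonzero remainder: -(84/25)b - 336/25. Dividing through by -84/25 gives the monic gcd b + 4.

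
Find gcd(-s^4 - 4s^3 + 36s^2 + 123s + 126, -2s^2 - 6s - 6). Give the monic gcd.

By polynomial division,
  -s^4 - 4s^3 + 36s^2 + 123s + 126 = ((1/2)s^2 + (1/2)s - 21)(-2s^2 - 6s - 6) + (0)
Last nonzero remainder: -2s^2 - 6s - 6. Dividing through by -2 gives the monic gcd s^2 + 3s + 3.

s^2 + 3s + 3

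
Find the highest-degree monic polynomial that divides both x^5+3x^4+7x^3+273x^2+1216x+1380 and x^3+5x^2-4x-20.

x^2+7x+10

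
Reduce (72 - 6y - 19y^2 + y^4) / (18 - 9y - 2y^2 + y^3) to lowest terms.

(-12 - y + y^2)/(-3 + y)

By polynomial division,
  y^4 - 19y^2 - 6y + 72 = (y + 2)(y^3 - 2y^2 - 9y + 18) + (-6y^2 - 6y + 36)
  y^3 - 2y^2 - 9y + 18 = (-(1/6)y + 1/2)(-6y^2 - 6y + 36) + (0)
Last nonzero remainder: -6y^2 - 6y + 36. Dividing through by -6 gives the monic gcd y^2 + y - 6.
Cancel y^2 + y - 6 from numerator and denominator to get the reduced form.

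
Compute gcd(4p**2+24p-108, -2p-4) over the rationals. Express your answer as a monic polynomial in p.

1

Euclidean algorithm in ℚ[p]:
  4p**2+24p-108 = (-2p-8)(-2p-4) + (-140)
  -2p-4 = ((1/70)p+1/35)(-140) + (0)
The last nonzero remainder is the constant -140, so the polynomials are coprime and gcd = 1.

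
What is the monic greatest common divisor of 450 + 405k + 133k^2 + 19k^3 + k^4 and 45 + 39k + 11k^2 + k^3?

15 + 8k + k^2

Euclidean algorithm in ℚ[k]:
  k^4 + 19k^3 + 133k^2 + 405k + 450 = (k + 8)(k^3 + 11k^2 + 39k + 45) + (6k^2 + 48k + 90)
  k^3 + 11k^2 + 39k + 45 = ((1/6)k + 1/2)(6k^2 + 48k + 90) + (0)
Last nonzero remainder: 6k^2 + 48k + 90. Dividing through by 6 gives the monic gcd k^2 + 8k + 15.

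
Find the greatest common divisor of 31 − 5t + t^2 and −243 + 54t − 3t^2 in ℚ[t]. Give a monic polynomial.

Apply the Euclidean algorithm:
  t^2 − 5t + 31 = (−1/3)(−3t^2 + 54t − 243) + (13t − 50)
  −3t^2 + 54t − 243 = (−(3/13)t + 552/169)(13t − 50) + (−13467/169)
  13t − 50 = (−(2197/13467)t + 8450/13467)(−13467/169) + (0)
The last nonzero remainder is the constant −13467/169, so the polynomials are coprime and gcd = 1.

1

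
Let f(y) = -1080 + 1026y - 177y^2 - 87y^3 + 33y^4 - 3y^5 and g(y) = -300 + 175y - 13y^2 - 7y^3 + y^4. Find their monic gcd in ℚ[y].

-60 + 47y - 12y^2 + y^3

Apply the Euclidean algorithm:
  -3y^5 + 33y^4 - 87y^3 - 177y^2 + 1026y - 1080 = (-3y + 12)(y^4 - 7y^3 - 13y^2 + 175y - 300) + (-42y^3 + 504y^2 - 1974y + 2520)
  y^4 - 7y^3 - 13y^2 + 175y - 300 = (-(1/42)y - 5/42)(-42y^3 + 504y^2 - 1974y + 2520) + (0)
Last nonzero remainder: -42y^3 + 504y^2 - 1974y + 2520. Dividing through by -42 gives the monic gcd y^3 - 12y^2 + 47y - 60.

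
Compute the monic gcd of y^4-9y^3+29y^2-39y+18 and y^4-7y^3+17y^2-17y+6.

y^3-6y^2+11y-6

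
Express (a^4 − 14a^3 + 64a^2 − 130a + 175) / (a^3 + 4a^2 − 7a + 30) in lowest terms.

(a^2 − 12a + 35)/(a + 6)

By polynomial division,
  a^4 − 14a^3 + 64a^2 − 130a + 175 = (a − 18)(a^3 + 4a^2 − 7a + 30) + (143a^2 − 286a + 715)
  a^3 + 4a^2 − 7a + 30 = ((1/143)a + 6/143)(143a^2 − 286a + 715) + (0)
Last nonzero remainder: 143a^2 − 286a + 715. Dividing through by 143 gives the monic gcd a^2 − 2a + 5.
Cancel a^2 − 2a + 5 from numerator and denominator to get the reduced form.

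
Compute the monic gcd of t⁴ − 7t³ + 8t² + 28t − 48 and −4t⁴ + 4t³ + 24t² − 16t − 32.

t² − 4

Euclidean algorithm in ℚ[t]:
  t⁴ − 7t³ + 8t² + 28t − 48 = (−1/4)(−4t⁴ + 4t³ + 24t² − 16t − 32) + (−6t³ + 14t² + 24t − 56)
  −4t⁴ + 4t³ + 24t² − 16t − 32 = ((2/3)t + 8/9)(−6t³ + 14t² + 24t − 56) + (−(40/9)t² + 160/9)
  −6t³ + 14t² + 24t − 56 = ((27/20)t − 63/20)(−(40/9)t² + 160/9) + (0)
Last nonzero remainder: −(40/9)t² + 160/9. Dividing through by −40/9 gives the monic gcd t² − 4.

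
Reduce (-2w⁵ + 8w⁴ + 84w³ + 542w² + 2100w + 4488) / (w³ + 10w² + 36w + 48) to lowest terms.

(-2w³ + 20w² - 12w + 374)/(w + 4)

Euclidean algorithm in ℚ[w]:
  -2w⁵ + 8w⁴ + 84w³ + 542w² + 2100w + 4488 = (-2w² + 28w - 124)(w³ + 10w² + 36w + 48) + (870w² + 5220w + 10440)
  w³ + 10w² + 36w + 48 = ((1/870)w + 2/435)(870w² + 5220w + 10440) + (0)
Last nonzero remainder: 870w² + 5220w + 10440. Dividing through by 870 gives the monic gcd w² + 6w + 12.
Cancel w² + 6w + 12 from numerator and denominator to get the reduced form.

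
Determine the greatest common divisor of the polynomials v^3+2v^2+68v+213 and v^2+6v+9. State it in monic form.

Repeated division with remainder:
  v^3+2v^2+68v+213 = (v-4)(v^2+6v+9) + (83v+249)
  v^2+6v+9 = ((1/83)v+3/83)(83v+249) + (0)
Last nonzero remainder: 83v+249. Dividing through by 83 gives the monic gcd v+3.

v+3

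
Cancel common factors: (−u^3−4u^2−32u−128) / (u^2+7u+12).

Apply the Euclidean algorithm:
  −u^3−4u^2−32u−128 = (−u+3)(u^2+7u+12) + (−41u−164)
  u^2+7u+12 = (−(1/41)u−3/41)(−41u−164) + (0)
Last nonzero remainder: −41u−164. Dividing through by −41 gives the monic gcd u+4.
Cancel u+4 from numerator and denominator to get the reduced form.

(−u^2−32)/(u+3)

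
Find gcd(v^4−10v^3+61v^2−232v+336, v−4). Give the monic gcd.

v−4

Repeated division with remainder:
  v^4−10v^3+61v^2−232v+336 = (v^3−6v^2+37v−84)(v−4) + (0)
The last nonzero remainder v−4 is already monic.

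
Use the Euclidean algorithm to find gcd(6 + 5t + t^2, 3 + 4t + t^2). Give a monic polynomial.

By polynomial division,
  t^2 + 5t + 6 = (t^2 + 4t + 3) + (t + 3)
  t^2 + 4t + 3 = (t + 1)(t + 3) + (0)
The last nonzero remainder t + 3 is already monic.

3 + t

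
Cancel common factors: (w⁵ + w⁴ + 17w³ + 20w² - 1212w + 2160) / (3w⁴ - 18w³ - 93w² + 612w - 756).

Apply the Euclidean algorithm:
  w⁵ + w⁴ + 17w³ + 20w² - 1212w + 2160 = ((1/3)w + 7/3)(3w⁴ - 18w³ - 93w² + 612w - 756) + (90w³ + 33w² - 2388w + 3924)
  3w⁴ - 18w³ - 93w² + 612w - 756 = ((1/30)w - 191/900)(90w³ + 33w² - 2388w + 3924) + (-(1919/300)w² - (1919/75)w + 1919/25)
  90w³ + 33w² - 2388w + 3924 = (-(27000/1919)w + 98100/1919)(-(1919/300)w² - (1919/75)w + 1919/25) + (0)
Last nonzero remainder: -(1919/300)w² - (1919/75)w + 1919/25. Dividing through by -1919/300 gives the monic gcd w² + 4w - 12.
Cancel w² + 4w - 12 from numerator and denominator to get the reduced form.

(w³ - 3w² + 41w - 180)/(3w² - 30w + 63)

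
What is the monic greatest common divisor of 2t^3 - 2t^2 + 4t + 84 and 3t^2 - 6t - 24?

1

Apply the Euclidean algorithm:
  2t^3 - 2t^2 + 4t + 84 = ((2/3)t + 2/3)(3t^2 - 6t - 24) + (24t + 100)
  3t^2 - 6t - 24 = ((1/8)t - 37/48)(24t + 100) + (637/12)
  24t + 100 = ((288/637)t + 1200/637)(637/12) + (0)
The last nonzero remainder is the constant 637/12, so the polynomials are coprime and gcd = 1.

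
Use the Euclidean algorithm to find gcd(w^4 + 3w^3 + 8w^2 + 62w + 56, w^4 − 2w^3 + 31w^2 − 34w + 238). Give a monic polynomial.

Euclidean algorithm in ℚ[w]:
  w^4 + 3w^3 + 8w^2 + 62w + 56 = (w^4 − 2w^3 + 31w^2 − 34w + 238) + (5w^3 − 23w^2 + 96w − 182)
  w^4 − 2w^3 + 31w^2 − 34w + 238 = ((1/5)w + 13/25)(5w^3 − 23w^2 + 96w − 182) + ((594/25)w^2 − (1188/25)w + 8316/25)
  5w^3 − 23w^2 + 96w − 182 = ((125/594)w − 325/594)((594/25)w^2 − (1188/25)w + 8316/25) + (0)
Last nonzero remainder: (594/25)w^2 − (1188/25)w + 8316/25. Dividing through by 594/25 gives the monic gcd w^2 − 2w + 14.

w^2 − 2w + 14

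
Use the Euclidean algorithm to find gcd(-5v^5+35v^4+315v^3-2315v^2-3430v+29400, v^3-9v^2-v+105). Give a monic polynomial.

v^2-12v+35

By polynomial division,
  -5v^5+35v^4+315v^3-2315v^2-3430v+29400 = (-5v^2-10v+220)(v^3-9v^2-v+105) + (180v^2-2160v+6300)
  v^3-9v^2-v+105 = ((1/180)v+1/60)(180v^2-2160v+6300) + (0)
Last nonzero remainder: 180v^2-2160v+6300. Dividing through by 180 gives the monic gcd v^2-12v+35.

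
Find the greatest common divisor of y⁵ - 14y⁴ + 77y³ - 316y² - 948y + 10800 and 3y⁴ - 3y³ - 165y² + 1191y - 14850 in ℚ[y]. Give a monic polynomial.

y³ - 12y² + 77y - 450

By polynomial division,
  y⁵ - 14y⁴ + 77y³ - 316y² - 948y + 10800 = ((1/3)y - 13/3)(3y⁴ - 3y³ - 165y² + 1191y - 14850) + (119y³ - 1428y² + 9163y - 53550)
  3y⁴ - 3y³ - 165y² + 1191y - 14850 = ((3/119)y + 33/119)(119y³ - 1428y² + 9163y - 53550) + (0)
Last nonzero remainder: 119y³ - 1428y² + 9163y - 53550. Dividing through by 119 gives the monic gcd y³ - 12y² + 77y - 450.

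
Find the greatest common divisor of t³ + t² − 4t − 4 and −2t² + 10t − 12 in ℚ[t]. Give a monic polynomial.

t − 2

Euclidean algorithm in ℚ[t]:
  t³ + t² − 4t − 4 = (−(1/2)t − 3)(−2t² + 10t − 12) + (20t − 40)
  −2t² + 10t − 12 = (−(1/10)t + 3/10)(20t − 40) + (0)
Last nonzero remainder: 20t − 40. Dividing through by 20 gives the monic gcd t − 2.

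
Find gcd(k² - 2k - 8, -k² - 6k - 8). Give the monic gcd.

Apply the Euclidean algorithm:
  k² - 2k - 8 = (-1)(-k² - 6k - 8) + (-8k - 16)
  -k² - 6k - 8 = ((1/8)k + 1/2)(-8k - 16) + (0)
Last nonzero remainder: -8k - 16. Dividing through by -8 gives the monic gcd k + 2.

k + 2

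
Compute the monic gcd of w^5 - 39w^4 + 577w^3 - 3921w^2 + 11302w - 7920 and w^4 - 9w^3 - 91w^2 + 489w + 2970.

Euclidean algorithm in ℚ[w]:
  w^5 - 39w^4 + 577w^3 - 3921w^2 + 11302w - 7920 = (w - 30)(w^4 - 9w^3 - 91w^2 + 489w + 2970) + (398w^3 - 7140w^2 + 23002w + 81180)
  w^4 - 9w^3 - 91w^2 + 489w + 2970 = ((1/398)w + 1779/79202)(398w^3 - 7140w^2 + 23002w + 81180) + ((458640/39601)w^2 - (9172800/39601)w + 45405360/39601)
  398w^3 - 7140w^2 + 23002w + 81180 = ((7880599/229320)w + 1623641/22932)((458640/39601)w^2 - (9172800/39601)w + 45405360/39601) + (0)
Last nonzero remainder: (458640/39601)w^2 - (9172800/39601)w + 45405360/39601. Dividing through by 458640/39601 gives the monic gcd w^2 - 20w + 99.

w^2 - 20w + 99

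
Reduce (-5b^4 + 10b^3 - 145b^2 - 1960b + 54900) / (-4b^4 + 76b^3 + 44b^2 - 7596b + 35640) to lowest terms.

By polynomial division,
  -5b^4 + 10b^3 - 145b^2 - 1960b + 54900 = (5/4)(-4b^4 + 76b^3 + 44b^2 - 7596b + 35640) + (-85b^3 - 200b^2 + 7535b + 10350)
  -4b^4 + 76b^3 + 44b^2 - 7596b + 35640 = ((4/85)b - 1452/1445)(-85b^3 - 200b^2 + 7535b + 10350) + (-(147840/289)b^2 - (147840/289)b + 13305600/289)
  -85b^3 - 200b^2 + 7535b + 10350 = ((4913/29568)b + 6647/29568)(-(147840/289)b^2 - (147840/289)b + 13305600/289) + (0)
Last nonzero remainder: -(147840/289)b^2 - (147840/289)b + 13305600/289. Dividing through by -147840/289 gives the monic gcd b^2 + b - 90.
Cancel b^2 + b - 90 from numerator and denominator to get the reduced form.

(5b^2 - 15b + 610)/(4b^2 - 80b + 396)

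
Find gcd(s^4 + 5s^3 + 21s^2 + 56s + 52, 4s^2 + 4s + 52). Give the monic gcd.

s^2 + s + 13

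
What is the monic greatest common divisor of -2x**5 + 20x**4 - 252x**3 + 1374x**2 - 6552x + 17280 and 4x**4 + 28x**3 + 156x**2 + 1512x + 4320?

x**2 - 3x + 45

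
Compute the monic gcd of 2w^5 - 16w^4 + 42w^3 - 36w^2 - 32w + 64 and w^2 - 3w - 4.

w^2 - 3w - 4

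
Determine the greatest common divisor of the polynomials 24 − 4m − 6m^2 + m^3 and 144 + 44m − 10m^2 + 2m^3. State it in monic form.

Apply the Euclidean algorithm:
  m^3 − 6m^2 − 4m + 24 = (1/2)(2m^3 − 10m^2 + 44m + 144) + (−m^2 − 26m − 48)
  2m^3 − 10m^2 + 44m + 144 = (−2m + 62)(−m^2 − 26m − 48) + (1560m + 3120)
  −m^2 − 26m − 48 = (−(1/1560)m − 1/65)(1560m + 3120) + (0)
Last nonzero remainder: 1560m + 3120. Dividing through by 1560 gives the monic gcd m + 2.

2 + m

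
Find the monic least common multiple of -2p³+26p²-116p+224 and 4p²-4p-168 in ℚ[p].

p⁴-7p³-20p²+236p-672

Apply the Euclidean algorithm:
  -2p³+26p²-116p+224 = (-(1/2)p+6)(4p²-4p-168) + (-176p+1232)
  4p²-4p-168 = (-(1/44)p-3/22)(-176p+1232) + (0)
Last nonzero remainder: -176p+1232. Dividing through by -176 gives the monic gcd p-7.
Then lcm(f, g) = f·g / gcd(f, g); expanding and making the result monic gives the answer.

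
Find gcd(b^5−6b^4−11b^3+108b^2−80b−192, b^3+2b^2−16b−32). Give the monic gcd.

By polynomial division,
  b^5−6b^4−11b^3+108b^2−80b−192 = (b^2−8b+21)(b^3+2b^2−16b−32) + (−30b^2+480)
  b^3+2b^2−16b−32 = (−(1/30)b−1/15)(−30b^2+480) + (0)
Last nonzero remainder: −30b^2+480. Dividing through by −30 gives the monic gcd b^2−16.

b^2−16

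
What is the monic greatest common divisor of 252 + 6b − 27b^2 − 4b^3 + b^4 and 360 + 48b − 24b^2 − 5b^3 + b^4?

12 + 6b + b^2

By polynomial division,
  b^4 − 4b^3 − 27b^2 + 6b + 252 = (b^4 − 5b^3 − 24b^2 + 48b + 360) + (b^3 − 3b^2 − 42b − 108)
  b^4 − 5b^3 − 24b^2 + 48b + 360 = (b − 2)(b^3 − 3b^2 − 42b − 108) + (12b^2 + 72b + 144)
  b^3 − 3b^2 − 42b − 108 = ((1/12)b − 3/4)(12b^2 + 72b + 144) + (0)
Last nonzero remainder: 12b^2 + 72b + 144. Dividing through by 12 gives the monic gcd b^2 + 6b + 12.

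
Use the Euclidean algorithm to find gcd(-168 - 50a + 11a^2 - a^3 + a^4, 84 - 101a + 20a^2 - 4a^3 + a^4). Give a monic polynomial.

-84 + 17a - 3a^2 + a^3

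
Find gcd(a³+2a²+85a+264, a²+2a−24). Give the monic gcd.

Euclidean algorithm in ℚ[a]:
  a³+2a²+85a+264 = (a)(a²+2a−24) + (109a+264)
  a²+2a−24 = ((1/109)a−46/11881)(109a+264) + (−273000/11881)
  109a+264 = (−(1295029/273000)a−130691/11375)(−273000/11881) + (0)
The last nonzero remainder is the constant −273000/11881, so the polynomials are coprime and gcd = 1.

1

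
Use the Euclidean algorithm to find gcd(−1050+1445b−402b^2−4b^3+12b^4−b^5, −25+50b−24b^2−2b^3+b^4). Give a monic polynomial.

5−6b+b^2

Apply the Euclidean algorithm:
  −b^5+12b^4−4b^3−402b^2+1445b−1050 = (−b+10)(b^4−2b^3−24b^2+50b−25) + (−8b^3−112b^2+920b−800)
  b^4−2b^3−24b^2+50b−25 = (−(1/8)b+2)(−8b^3−112b^2+920b−800) + (315b^2−1890b+1575)
  −8b^3−112b^2+920b−800 = (−(8/315)b−32/63)(315b^2−1890b+1575) + (0)
Last nonzero remainder: 315b^2−1890b+1575. Dividing through by 315 gives the monic gcd b^2−6b+5.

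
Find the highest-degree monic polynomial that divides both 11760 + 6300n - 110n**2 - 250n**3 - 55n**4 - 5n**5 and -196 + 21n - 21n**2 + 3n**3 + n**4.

-28 + 3n + n**2

Repeated division with remainder:
  -5n**5 - 55n**4 - 250n**3 - 110n**2 + 6300n + 11760 = (-5n - 40)(n**4 + 3n**3 - 21n**2 + 21n - 196) + (-235n**3 - 845n**2 + 6160n + 3920)
  n**4 + 3n**3 - 21n**2 + 21n - 196 = (-(1/235)n + 28/11045)(-235n**3 - 845n**2 + 6160n + 3920) + ((16247/2209)n**2 + (48741/2209)n - 454916/2209)
  -235n**3 - 845n**2 + 6160n + 3920 = (-(519115/16247)n - 44180/2321)((16247/2209)n**2 + (48741/2209)n - 454916/2209) + (0)
Last nonzero remainder: (16247/2209)n**2 + (48741/2209)n - 454916/2209. Dividing through by 16247/2209 gives the monic gcd n**2 + 3n - 28.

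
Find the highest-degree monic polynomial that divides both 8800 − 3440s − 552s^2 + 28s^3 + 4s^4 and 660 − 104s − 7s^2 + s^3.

−110 − s + s^2

Euclidean algorithm in ℚ[s]:
  4s^4 + 28s^3 − 552s^2 − 3440s + 8800 = (4s + 56)(s^3 − 7s^2 − 104s + 660) + (256s^2 − 256s − 28160)
  s^3 − 7s^2 − 104s + 660 = ((1/256)s − 3/128)(256s^2 − 256s − 28160) + (0)
Last nonzero remainder: 256s^2 − 256s − 28160. Dividing through by 256 gives the monic gcd s^2 − s − 110.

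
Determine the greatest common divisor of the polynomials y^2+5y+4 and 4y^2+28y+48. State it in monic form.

y+4

By polynomial division,
  y^2+5y+4 = (1/4)(4y^2+28y+48) + (-2y-8)
  4y^2+28y+48 = (-2y-6)(-2y-8) + (0)
Last nonzero remainder: -2y-8. Dividing through by -2 gives the monic gcd y+4.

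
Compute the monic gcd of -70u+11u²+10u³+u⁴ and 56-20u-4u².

Euclidean algorithm in ℚ[u]:
  u⁴+10u³+11u²-70u = (-(1/4)u²-(5/4)u)(-4u²-20u+56) + (0)
Last nonzero remainder: -4u²-20u+56. Dividing through by -4 gives the monic gcd u²+5u-14.

-14+5u+u²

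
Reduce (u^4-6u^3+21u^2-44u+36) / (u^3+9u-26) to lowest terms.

(u^3-4u^2+13u-18)/(u^2+2u+13)

Repeated division with remainder:
  u^4-6u^3+21u^2-44u+36 = (u-6)(u^3+9u-26) + (12u^2+36u-120)
  u^3+9u-26 = ((1/12)u-1/4)(12u^2+36u-120) + (28u-56)
  12u^2+36u-120 = ((3/7)u+15/7)(28u-56) + (0)
Last nonzero remainder: 28u-56. Dividing through by 28 gives the monic gcd u-2.
Cancel u-2 from numerator and denominator to get the reduced form.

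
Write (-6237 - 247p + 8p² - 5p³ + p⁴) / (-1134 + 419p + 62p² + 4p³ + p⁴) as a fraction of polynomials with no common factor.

(-11 + p)/(-2 + p)

Apply the Euclidean algorithm:
  p⁴ - 5p³ + 8p² - 247p - 6237 = (p⁴ + 4p³ + 62p² + 419p - 1134) + (-9p³ - 54p² - 666p - 5103)
  p⁴ + 4p³ + 62p² + 419p - 1134 = (-(1/9)p + 2/9)(-9p³ - 54p² - 666p - 5103) + (0)
Last nonzero remainder: -9p³ - 54p² - 666p - 5103. Dividing through by -9 gives the monic gcd p³ + 6p² + 74p + 567.
Cancel p³ + 6p² + 74p + 567 from numerator and denominator to get the reduced form.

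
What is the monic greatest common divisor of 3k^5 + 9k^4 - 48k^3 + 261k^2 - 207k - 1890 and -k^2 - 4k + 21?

k^2 + 4k - 21

Repeated division with remainder:
  3k^5 + 9k^4 - 48k^3 + 261k^2 - 207k - 1890 = (-3k^3 + 3k^2 - 27k - 90)(-k^2 - 4k + 21) + (0)
Last nonzero remainder: -k^2 - 4k + 21. Dividing through by -1 gives the monic gcd k^2 + 4k - 21.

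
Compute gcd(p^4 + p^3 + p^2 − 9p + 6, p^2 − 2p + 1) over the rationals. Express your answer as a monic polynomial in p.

p^2 − 2p + 1

Euclidean algorithm in ℚ[p]:
  p^4 + p^3 + p^2 − 9p + 6 = (p^2 + 3p + 6)(p^2 − 2p + 1) + (0)
The last nonzero remainder p^2 − 2p + 1 is already monic.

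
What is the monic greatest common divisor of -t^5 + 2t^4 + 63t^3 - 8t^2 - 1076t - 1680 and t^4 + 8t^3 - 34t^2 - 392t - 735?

t^2 - 2t - 35

Apply the Euclidean algorithm:
  -t^5 + 2t^4 + 63t^3 - 8t^2 - 1076t - 1680 = (-t + 10)(t^4 + 8t^3 - 34t^2 - 392t - 735) + (-51t^3 - 60t^2 + 2109t + 5670)
  t^4 + 8t^3 - 34t^2 - 392t - 735 = (-(1/51)t - 116/867)(-51t^3 - 60t^2 + 2109t + 5670) + (-(195/289)t^2 + (390/289)t + 6825/289)
  -51t^3 - 60t^2 + 2109t + 5670 = ((4913/65)t + 15606/65)(-(195/289)t^2 + (390/289)t + 6825/289) + (0)
Last nonzero remainder: -(195/289)t^2 + (390/289)t + 6825/289. Dividing through by -195/289 gives the monic gcd t^2 - 2t - 35.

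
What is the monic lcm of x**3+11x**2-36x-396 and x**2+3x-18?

x**4+8x**3-69x**2-288x+1188

Euclidean algorithm in ℚ[x]:
  x**3+11x**2-36x-396 = (x+8)(x**2+3x-18) + (-42x-252)
  x**2+3x-18 = (-(1/42)x+1/14)(-42x-252) + (0)
Last nonzero remainder: -42x-252. Dividing through by -42 gives the monic gcd x+6.
Then lcm(f, g) = f·g / gcd(f, g); expanding and making the result monic gives the answer.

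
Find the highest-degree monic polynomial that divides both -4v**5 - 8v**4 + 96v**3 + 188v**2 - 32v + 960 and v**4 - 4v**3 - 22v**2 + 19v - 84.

Repeated division with remainder:
  -4v**5 - 8v**4 + 96v**3 + 188v**2 - 32v + 960 = (-4v - 24)(v**4 - 4v**3 - 22v**2 + 19v - 84) + (-88v**3 - 264v**2 + 88v - 1056)
  v**4 - 4v**3 - 22v**2 + 19v - 84 = (-(1/88)v + 7/88)(-88v**3 - 264v**2 + 88v - 1056) + (0)
Last nonzero remainder: -88v**3 - 264v**2 + 88v - 1056. Dividing through by -88 gives the monic gcd v**3 + 3v**2 - v + 12.

v**3 + 3v**2 - v + 12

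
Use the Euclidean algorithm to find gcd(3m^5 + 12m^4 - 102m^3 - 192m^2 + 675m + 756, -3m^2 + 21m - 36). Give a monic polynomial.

m^2 - 7m + 12

By polynomial division,
  3m^5 + 12m^4 - 102m^3 - 192m^2 + 675m + 756 = (-m^3 - 11m^2 - 31m - 21)(-3m^2 + 21m - 36) + (0)
Last nonzero remainder: -3m^2 + 21m - 36. Dividing through by -3 gives the monic gcd m^2 - 7m + 12.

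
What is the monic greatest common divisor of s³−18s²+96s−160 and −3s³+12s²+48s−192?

s²−8s+16

By polynomial division,
  s³−18s²+96s−160 = (−1/3)(−3s³+12s²+48s−192) + (−14s²+112s−224)
  −3s³+12s²+48s−192 = ((3/14)s+6/7)(−14s²+112s−224) + (0)
Last nonzero remainder: −14s²+112s−224. Dividing through by −14 gives the monic gcd s²−8s+16.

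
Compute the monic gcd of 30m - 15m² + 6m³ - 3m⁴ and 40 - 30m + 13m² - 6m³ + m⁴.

Repeated division with remainder:
  -3m⁴ + 6m³ - 15m² + 30m = (-3)(m⁴ - 6m³ + 13m² - 30m + 40) + (-12m³ + 24m² - 60m + 120)
  m⁴ - 6m³ + 13m² - 30m + 40 = (-(1/12)m + 1/3)(-12m³ + 24m² - 60m + 120) + (0)
Last nonzero remainder: -12m³ + 24m² - 60m + 120. Dividing through by -12 gives the monic gcd m³ - 2m² + 5m - 10.

-10 + 5m - 2m² + m³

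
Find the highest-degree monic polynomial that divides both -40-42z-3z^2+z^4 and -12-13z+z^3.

-4-3z+z^2

Euclidean algorithm in ℚ[z]:
  z^4-3z^2-42z-40 = (z)(z^3-13z-12) + (10z^2-30z-40)
  z^3-13z-12 = ((1/10)z+3/10)(10z^2-30z-40) + (0)
Last nonzero remainder: 10z^2-30z-40. Dividing through by 10 gives the monic gcd z^2-3z-4.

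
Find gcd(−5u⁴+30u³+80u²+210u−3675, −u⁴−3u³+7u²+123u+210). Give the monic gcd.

u³+u²−9u−105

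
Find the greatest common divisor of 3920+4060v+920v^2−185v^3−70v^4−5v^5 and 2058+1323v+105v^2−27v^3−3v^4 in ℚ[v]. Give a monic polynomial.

Apply the Euclidean algorithm:
  −5v^5−70v^4−185v^3+920v^2+4060v+3920 = ((5/3)v+25/3)(−3v^4−27v^3+105v^2+1323v+2058) + (−135v^3−2160v^2−10395v−13230)
  −3v^4−27v^3+105v^2+1323v+2058 = ((1/45)v−7/45)(−135v^3−2160v^2−10395v−13230) + (0)
Last nonzero remainder: −135v^3−2160v^2−10395v−13230. Dividing through by −135 gives the monic gcd v^3+16v^2+77v+98.

98+77v+16v^2+v^3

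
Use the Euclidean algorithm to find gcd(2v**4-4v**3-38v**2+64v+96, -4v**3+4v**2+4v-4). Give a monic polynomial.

v+1

Euclidean algorithm in ℚ[v]:
  2v**4-4v**3-38v**2+64v+96 = (-(1/2)v+1/2)(-4v**3+4v**2+4v-4) + (-38v**2+60v+98)
  -4v**3+4v**2+4v-4 = ((2/19)v+22/361)(-38v**2+60v+98) + (-(3600/361)v-3600/361)
  -38v**2+60v+98 = ((6859/1800)v-17689/1800)(-(3600/361)v-3600/361) + (0)
Last nonzero remainder: -(3600/361)v-3600/361. Dividing through by -3600/361 gives the monic gcd v+1.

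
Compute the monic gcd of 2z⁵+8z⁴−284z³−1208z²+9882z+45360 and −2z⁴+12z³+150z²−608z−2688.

z²−z−56

Euclidean algorithm in ℚ[z]:
  2z⁵+8z⁴−284z³−1208z²+9882z+45360 = (−z−10)(−2z⁴+12z³+150z²−608z−2688) + (−14z³−316z²+1114z+18480)
  −2z⁴+12z³+150z²−608z−2688 = ((1/7)z−200/49)(−14z³−316z²+1114z+18480) + (−(63648/49)z²+(63648/49)z+509184/7)
  −14z³−316z²+1114z+18480 = ((343/31824)z+2695/10608)(−(63648/49)z²+(63648/49)z+509184/7) + (0)
Last nonzero remainder: −(63648/49)z²+(63648/49)z+509184/7. Dividing through by −63648/49 gives the monic gcd z²−z−56.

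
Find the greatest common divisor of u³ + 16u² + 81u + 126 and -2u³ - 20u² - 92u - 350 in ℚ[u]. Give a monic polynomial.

u + 7

Euclidean algorithm in ℚ[u]:
  u³ + 16u² + 81u + 126 = (-1/2)(-2u³ - 20u² - 92u - 350) + (6u² + 35u - 49)
  -2u³ - 20u² - 92u - 350 = (-(1/3)u - 25/18)(6u² + 35u - 49) + (-(1075/18)u - 7525/18)
  6u² + 35u - 49 = (-(108/1075)u + 126/1075)(-(1075/18)u - 7525/18) + (0)
Last nonzero remainder: -(1075/18)u - 7525/18. Dividing through by -1075/18 gives the monic gcd u + 7.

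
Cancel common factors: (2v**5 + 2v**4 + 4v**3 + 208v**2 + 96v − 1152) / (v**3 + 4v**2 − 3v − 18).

By polynomial division,
  2v**5 + 2v**4 + 4v**3 + 208v**2 + 96v − 1152 = (2v**2 − 6v + 34)(v**3 + 4v**2 − 3v − 18) + (90v**2 + 90v − 540)
  v**3 + 4v**2 − 3v − 18 = ((1/90)v + 1/30)(90v**2 + 90v − 540) + (0)
Last nonzero remainder: 90v**2 + 90v − 540. Dividing through by 90 gives the monic gcd v**2 + v − 6.
Cancel v**2 + v − 6 from numerator and denominator to get the reduced form.

(2v**3 + 16v + 192)/(v + 3)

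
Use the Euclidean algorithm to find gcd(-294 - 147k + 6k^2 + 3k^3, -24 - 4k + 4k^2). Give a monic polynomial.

2 + k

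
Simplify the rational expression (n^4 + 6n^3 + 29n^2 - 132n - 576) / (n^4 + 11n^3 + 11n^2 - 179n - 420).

(n^2 + 7n + 48)/(n^2 + 12n + 35)

By polynomial division,
  n^4 + 6n^3 + 29n^2 - 132n - 576 = (n^4 + 11n^3 + 11n^2 - 179n - 420) + (-5n^3 + 18n^2 + 47n - 156)
  n^4 + 11n^3 + 11n^2 - 179n - 420 = (-(1/5)n - 73/25)(-5n^3 + 18n^2 + 47n - 156) + ((1824/25)n^2 - (1824/25)n - 21888/25)
  -5n^3 + 18n^2 + 47n - 156 = (-(125/1824)n + 325/1824)((1824/25)n^2 - (1824/25)n - 21888/25) + (0)
Last nonzero remainder: (1824/25)n^2 - (1824/25)n - 21888/25. Dividing through by 1824/25 gives the monic gcd n^2 - n - 12.
Cancel n^2 - n - 12 from numerator and denominator to get the reduced form.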